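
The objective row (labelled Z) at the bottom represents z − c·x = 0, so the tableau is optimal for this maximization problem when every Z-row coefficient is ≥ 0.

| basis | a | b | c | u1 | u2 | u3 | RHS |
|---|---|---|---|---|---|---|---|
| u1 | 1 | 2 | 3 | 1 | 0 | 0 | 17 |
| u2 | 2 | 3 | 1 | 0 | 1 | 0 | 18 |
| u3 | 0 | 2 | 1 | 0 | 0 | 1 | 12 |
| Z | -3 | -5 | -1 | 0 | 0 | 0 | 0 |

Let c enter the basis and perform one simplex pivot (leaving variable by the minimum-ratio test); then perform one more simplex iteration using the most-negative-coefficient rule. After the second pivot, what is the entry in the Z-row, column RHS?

105/4

Ratio test on column c — row 1: 17/3 = 17/3; row 2: 18/1 = 18; row 3: 12/1 = 12. Minimum is 17/3 at row 1 (u1 leaves); pivot element 3.
Divide row 1 by 3; eliminate column c from the other rows.
Second iteration: most negative Z-row entry is -13/3 in column b, so b enters.
Ratio test on column b — row 1: (17/3)/(2/3) = 17/2; row 2: (37/3)/(7/3) = 37/7; row 3: (19/3)/(4/3) = 19/4. Minimum is 19/4 at row 3 (u3 leaves); pivot element 4/3.
Divide row 3 by 4/3; eliminate column b from the other rows.
After both pivots, the entry at the Z-row, column RHS is 105/4.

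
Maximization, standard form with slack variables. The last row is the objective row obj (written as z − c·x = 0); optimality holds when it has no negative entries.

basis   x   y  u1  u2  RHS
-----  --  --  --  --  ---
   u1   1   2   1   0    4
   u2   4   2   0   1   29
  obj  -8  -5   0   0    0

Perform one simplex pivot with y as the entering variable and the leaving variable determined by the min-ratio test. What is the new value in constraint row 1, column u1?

Ratio test on column y — row 1: 4/2 = 2; row 2: 29/2 = 29/2. Minimum is 2 at row 1 (u1 leaves); pivot element 2.
Divide row 1 by 2; eliminate column y from the other rows.
In the new row 1, the u1 entry is the old entry divided by the pivot: 1/2 = 1/2.

1/2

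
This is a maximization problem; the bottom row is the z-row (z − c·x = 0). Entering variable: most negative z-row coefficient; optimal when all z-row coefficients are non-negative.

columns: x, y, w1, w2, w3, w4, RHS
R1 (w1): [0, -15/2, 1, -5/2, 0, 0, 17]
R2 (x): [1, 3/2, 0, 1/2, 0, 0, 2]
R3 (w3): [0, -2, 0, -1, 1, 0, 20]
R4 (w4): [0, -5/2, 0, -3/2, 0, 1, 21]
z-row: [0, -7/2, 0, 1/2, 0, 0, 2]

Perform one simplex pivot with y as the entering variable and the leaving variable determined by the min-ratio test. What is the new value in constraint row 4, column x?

Ratio test on column y — row 1: entry -15/2 ≤ 0; row 2: 2/(3/2) = 4/3; row 3: entry -2 ≤ 0; row 4: entry -5/2 ≤ 0. Minimum is 4/3 at row 2 (x leaves); pivot element 3/2.
Divide row 2 by 3/2; eliminate column y from the other rows.
Row 4 update in column x: 0 − (-5/2)·(2/3) = 5/3.

5/3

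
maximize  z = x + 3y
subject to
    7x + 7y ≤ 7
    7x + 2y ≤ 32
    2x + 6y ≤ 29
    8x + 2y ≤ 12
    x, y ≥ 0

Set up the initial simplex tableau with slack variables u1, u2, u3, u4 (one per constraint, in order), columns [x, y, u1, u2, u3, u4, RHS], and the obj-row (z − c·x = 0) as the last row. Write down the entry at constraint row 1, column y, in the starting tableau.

Constraint 1 has coefficient 7 on y.

7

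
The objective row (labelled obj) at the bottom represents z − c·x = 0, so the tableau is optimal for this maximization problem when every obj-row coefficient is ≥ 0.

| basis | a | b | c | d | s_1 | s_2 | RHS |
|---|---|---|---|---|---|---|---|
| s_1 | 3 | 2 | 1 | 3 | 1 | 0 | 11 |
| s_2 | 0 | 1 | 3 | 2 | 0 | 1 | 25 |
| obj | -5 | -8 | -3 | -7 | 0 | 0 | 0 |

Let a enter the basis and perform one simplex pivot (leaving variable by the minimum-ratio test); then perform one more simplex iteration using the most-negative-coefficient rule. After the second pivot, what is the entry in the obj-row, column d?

5

Ratio test on column a — row 1: 11/3 = 11/3; row 2: entry 0 ≤ 0. Minimum is 11/3 at row 1 (s_1 leaves); pivot element 3.
Divide row 1 by 3; eliminate column a from the other rows.
Second iteration: most negative obj-row entry is -14/3 in column b, so b enters.
Ratio test on column b — row 1: (11/3)/(2/3) = 11/2; row 2: 25/1 = 25. Minimum is 11/2 at row 1 (a leaves); pivot element 2/3.
Divide row 1 by 2/3; eliminate column b from the other rows.
After both pivots, the entry at the obj-row, column d is 5.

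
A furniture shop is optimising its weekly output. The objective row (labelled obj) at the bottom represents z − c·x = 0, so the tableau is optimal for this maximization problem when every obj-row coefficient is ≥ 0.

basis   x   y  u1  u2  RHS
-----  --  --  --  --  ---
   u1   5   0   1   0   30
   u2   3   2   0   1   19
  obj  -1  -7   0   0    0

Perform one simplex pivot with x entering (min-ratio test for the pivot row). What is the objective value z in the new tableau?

Ratio test on column x — row 1: 30/5 = 6; row 2: 19/3 = 19/3. Minimum is 6 at row 1 (u1 leaves); pivot element 5.
Pivot on row 1; the obj-row RHS becomes 0 − (-1)·6 = 6.

6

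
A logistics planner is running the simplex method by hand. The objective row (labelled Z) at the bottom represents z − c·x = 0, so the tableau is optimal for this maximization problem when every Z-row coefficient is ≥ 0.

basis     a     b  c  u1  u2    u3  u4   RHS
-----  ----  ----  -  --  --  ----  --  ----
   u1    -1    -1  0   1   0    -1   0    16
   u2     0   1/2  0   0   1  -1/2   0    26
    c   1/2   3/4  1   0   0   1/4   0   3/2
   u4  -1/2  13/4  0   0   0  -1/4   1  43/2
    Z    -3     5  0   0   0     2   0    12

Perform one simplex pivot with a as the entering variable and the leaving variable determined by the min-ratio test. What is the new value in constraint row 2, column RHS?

Ratio test on column a — row 1: entry -1 ≤ 0; row 2: entry 0 ≤ 0; row 3: (3/2)/(1/2) = 3; row 4: entry -1/2 ≤ 0. Minimum is 3 at row 3 (c leaves); pivot element 1/2.
Divide row 3 by 1/2; eliminate column a from the other rows.
Row 2 update in column RHS: 26 − 0·3 = 26.

26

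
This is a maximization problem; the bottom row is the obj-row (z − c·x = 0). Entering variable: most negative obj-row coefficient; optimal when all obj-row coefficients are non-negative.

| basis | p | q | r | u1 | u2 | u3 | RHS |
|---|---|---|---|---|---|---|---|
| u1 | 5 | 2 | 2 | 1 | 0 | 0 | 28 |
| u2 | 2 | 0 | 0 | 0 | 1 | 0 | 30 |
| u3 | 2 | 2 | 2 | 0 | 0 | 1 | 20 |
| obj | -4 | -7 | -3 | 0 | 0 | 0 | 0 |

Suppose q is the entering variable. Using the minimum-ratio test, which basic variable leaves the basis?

Column q entries and ratios — u1: 28/2 = 14; u2: 0 ≤ 0, skip; u3: 20/2 = 10.
Smallest ratio is 10 in the row of u3, so u3 leaves.

u3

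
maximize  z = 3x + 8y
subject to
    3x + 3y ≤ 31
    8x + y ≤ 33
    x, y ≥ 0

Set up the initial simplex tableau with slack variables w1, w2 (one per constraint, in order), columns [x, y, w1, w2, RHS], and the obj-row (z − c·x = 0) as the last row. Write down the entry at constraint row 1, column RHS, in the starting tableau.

The RHS of constraint 1 is b_1 = 31.

31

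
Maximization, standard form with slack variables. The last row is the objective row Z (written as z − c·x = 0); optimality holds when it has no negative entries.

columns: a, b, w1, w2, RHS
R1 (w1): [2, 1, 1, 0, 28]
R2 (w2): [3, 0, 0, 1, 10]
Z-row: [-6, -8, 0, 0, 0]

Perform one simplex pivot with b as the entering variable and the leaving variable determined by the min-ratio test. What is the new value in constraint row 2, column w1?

Ratio test on column b — row 1: 28/1 = 28; row 2: entry 0 ≤ 0. Minimum is 28 at row 1 (w1 leaves); pivot element 1.
Divide row 1 by 1; eliminate column b from the other rows.
Row 2 update in column w1: 0 − 0·1 = 0.

0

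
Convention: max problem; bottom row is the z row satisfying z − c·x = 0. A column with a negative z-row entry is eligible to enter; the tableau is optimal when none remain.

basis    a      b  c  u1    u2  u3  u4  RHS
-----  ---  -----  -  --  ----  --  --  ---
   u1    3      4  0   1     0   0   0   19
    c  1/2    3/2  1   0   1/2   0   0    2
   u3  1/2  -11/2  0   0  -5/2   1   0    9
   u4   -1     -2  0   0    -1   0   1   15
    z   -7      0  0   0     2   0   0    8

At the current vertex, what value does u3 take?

9

u3 is basic (row 3); its value is the RHS of that row, 9.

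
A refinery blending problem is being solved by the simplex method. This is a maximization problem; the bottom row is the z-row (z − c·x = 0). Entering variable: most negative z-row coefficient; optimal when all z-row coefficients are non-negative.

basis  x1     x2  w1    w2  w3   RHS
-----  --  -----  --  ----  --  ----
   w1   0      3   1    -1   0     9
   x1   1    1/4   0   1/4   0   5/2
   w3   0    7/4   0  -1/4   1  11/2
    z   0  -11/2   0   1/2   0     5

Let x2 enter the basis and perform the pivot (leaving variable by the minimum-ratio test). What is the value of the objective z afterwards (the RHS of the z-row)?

Ratio test on column x2 — row 1: 9/3 = 3; row 2: (5/2)/(1/4) = 10; row 3: (11/2)/(7/4) = 22/7. Minimum is 3 at row 1 (w1 leaves); pivot element 3.
Pivot on row 1; the z-row RHS becomes 5 − (-11/2)·3 = 43/2.

43/2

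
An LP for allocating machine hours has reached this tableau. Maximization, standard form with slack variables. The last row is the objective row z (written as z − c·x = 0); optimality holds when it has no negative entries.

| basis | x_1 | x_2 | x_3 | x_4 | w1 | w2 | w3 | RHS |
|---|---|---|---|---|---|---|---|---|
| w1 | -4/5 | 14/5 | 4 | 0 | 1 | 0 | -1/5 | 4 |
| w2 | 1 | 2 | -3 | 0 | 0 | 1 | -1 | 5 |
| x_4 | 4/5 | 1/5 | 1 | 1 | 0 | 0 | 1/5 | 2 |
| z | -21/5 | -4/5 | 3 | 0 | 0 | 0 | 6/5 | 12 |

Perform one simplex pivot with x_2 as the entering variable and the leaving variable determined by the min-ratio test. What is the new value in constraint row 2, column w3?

-6/7

Ratio test on column x_2 — row 1: 4/(14/5) = 10/7; row 2: 5/2 = 5/2; row 3: 2/(1/5) = 10. Minimum is 10/7 at row 1 (w1 leaves); pivot element 14/5.
Divide row 1 by 14/5; eliminate column x_2 from the other rows.
Row 2 update in column w3: -1 − 2·(-1/14) = -6/7.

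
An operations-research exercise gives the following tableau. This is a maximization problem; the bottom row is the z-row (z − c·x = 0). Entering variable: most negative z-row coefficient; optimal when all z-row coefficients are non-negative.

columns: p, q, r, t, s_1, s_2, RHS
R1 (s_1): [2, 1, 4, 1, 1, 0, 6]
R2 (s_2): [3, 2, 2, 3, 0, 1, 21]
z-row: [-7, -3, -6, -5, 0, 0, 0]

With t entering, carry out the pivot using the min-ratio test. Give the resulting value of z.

30

Ratio test on column t — row 1: 6/1 = 6; row 2: 21/3 = 7. Minimum is 6 at row 1 (s_1 leaves); pivot element 1.
Pivot on row 1; the z-row RHS becomes 0 − (-5)·6 = 30.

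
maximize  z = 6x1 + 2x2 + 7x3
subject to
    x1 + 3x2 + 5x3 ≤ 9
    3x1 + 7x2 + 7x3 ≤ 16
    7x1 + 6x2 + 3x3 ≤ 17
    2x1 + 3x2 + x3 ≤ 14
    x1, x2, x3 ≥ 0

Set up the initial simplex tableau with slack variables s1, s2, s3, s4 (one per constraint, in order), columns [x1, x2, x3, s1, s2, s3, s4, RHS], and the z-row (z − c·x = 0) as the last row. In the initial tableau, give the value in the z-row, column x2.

The z-row carries the negated objective coefficients: the x2 entry is -2.

-2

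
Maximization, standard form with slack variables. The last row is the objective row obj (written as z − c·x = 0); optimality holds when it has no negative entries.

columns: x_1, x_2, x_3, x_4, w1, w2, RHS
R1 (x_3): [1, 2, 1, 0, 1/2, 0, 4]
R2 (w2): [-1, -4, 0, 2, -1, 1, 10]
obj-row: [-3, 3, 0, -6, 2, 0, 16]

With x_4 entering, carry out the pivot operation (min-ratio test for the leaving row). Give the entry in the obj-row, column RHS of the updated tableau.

46

Ratio test on column x_4 — row 1: entry 0 ≤ 0; row 2: 10/2 = 5. Minimum is 5 at row 2 (w2 leaves); pivot element 2.
Divide row 2 by 2; eliminate column x_4 from the other rows.
obj-row update in column RHS: 16 − (-6)·5 = 46.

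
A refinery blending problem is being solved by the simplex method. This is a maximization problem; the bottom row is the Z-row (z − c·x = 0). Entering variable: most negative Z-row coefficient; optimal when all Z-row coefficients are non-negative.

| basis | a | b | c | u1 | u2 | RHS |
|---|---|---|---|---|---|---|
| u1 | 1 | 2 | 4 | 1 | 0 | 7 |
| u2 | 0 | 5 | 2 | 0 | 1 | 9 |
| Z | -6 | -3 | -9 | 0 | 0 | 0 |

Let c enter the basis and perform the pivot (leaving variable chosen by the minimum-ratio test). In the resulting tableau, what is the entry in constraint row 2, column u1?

Ratio test on column c — row 1: 7/4 = 7/4; row 2: 9/2 = 9/2. Minimum is 7/4 at row 1 (u1 leaves); pivot element 4.
Divide row 1 by 4; eliminate column c from the other rows.
Row 2 update in column u1: 0 − 2·(1/4) = -1/2.

-1/2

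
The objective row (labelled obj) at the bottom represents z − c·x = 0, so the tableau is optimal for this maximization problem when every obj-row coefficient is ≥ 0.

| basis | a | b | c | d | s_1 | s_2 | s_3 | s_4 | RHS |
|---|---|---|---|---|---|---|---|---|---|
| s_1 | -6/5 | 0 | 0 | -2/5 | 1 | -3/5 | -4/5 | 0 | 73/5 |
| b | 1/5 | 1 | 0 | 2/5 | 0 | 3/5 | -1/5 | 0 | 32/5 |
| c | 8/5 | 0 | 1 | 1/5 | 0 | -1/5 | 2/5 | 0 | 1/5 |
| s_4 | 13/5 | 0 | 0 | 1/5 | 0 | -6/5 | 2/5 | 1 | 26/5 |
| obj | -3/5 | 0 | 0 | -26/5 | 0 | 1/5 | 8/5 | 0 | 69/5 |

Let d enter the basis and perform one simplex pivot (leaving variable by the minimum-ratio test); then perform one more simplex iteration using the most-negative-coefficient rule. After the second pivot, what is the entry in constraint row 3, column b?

1

Ratio test on column d — row 1: entry -2/5 ≤ 0; row 2: (32/5)/(2/5) = 16; row 3: (1/5)/(1/5) = 1; row 4: (26/5)/(1/5) = 26. Minimum is 1 at row 3 (c leaves); pivot element 1/5.
Divide row 3 by 1/5; eliminate column d from the other rows.
Second iteration: most negative obj-row entry is -5 in column s_2, so s_2 enters.
Ratio test on column s_2 — row 1: entry -1 ≤ 0; row 2: 6/1 = 6; row 3: entry -1 ≤ 0; row 4: entry -1 ≤ 0. Minimum is 6 at row 2 (b leaves); pivot element 1.
Divide row 2 by 1; eliminate column s_2 from the other rows.
After both pivots, the entry at constraint row 3, column b is 1.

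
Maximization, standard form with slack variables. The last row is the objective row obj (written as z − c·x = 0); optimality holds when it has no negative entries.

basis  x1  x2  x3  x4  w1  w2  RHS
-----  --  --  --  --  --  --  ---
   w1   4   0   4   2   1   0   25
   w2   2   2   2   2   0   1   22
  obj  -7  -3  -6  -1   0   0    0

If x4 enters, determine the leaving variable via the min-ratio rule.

Column x4 entries and ratios — w1: 25/2 = 25/2; w2: 22/2 = 11.
Smallest ratio is 11 in the row of w2, so w2 leaves.

w2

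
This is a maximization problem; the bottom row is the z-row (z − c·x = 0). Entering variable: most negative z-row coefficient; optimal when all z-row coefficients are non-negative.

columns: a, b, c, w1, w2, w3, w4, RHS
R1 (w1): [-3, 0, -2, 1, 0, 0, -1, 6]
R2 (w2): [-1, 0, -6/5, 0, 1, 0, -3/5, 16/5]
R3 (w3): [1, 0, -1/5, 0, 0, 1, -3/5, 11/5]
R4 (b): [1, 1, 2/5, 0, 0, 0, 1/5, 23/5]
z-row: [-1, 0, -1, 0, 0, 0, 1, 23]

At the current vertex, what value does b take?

b is basic (row 4); its value is the RHS of that row, 23/5.

23/5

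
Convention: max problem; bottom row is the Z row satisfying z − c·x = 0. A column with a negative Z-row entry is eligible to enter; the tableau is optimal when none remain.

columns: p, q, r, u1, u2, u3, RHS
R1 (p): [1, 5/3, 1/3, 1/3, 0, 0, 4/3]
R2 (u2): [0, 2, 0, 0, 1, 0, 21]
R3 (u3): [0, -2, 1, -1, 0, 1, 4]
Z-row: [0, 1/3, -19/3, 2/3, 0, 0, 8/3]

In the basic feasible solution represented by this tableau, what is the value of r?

r is not in the basis, so in the current basic feasible solution r = 0.

0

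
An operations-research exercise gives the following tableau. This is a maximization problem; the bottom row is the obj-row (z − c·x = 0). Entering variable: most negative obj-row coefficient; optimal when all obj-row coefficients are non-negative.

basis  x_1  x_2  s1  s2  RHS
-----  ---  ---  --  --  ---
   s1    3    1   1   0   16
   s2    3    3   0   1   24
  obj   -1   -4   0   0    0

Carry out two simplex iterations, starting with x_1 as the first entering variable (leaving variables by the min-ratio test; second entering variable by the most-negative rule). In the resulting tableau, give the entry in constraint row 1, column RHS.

Ratio test on column x_1 — row 1: 16/3 = 16/3; row 2: 24/3 = 8. Minimum is 16/3 at row 1 (s1 leaves); pivot element 3.
Divide row 1 by 3; eliminate column x_1 from the other rows.
Second iteration: most negative obj-row entry is -11/3 in column x_2, so x_2 enters.
Ratio test on column x_2 — row 1: (16/3)/(1/3) = 16; row 2: 8/2 = 4. Minimum is 4 at row 2 (s2 leaves); pivot element 2.
Divide row 2 by 2; eliminate column x_2 from the other rows.
After both pivots, the entry at constraint row 1, column RHS is 4.

4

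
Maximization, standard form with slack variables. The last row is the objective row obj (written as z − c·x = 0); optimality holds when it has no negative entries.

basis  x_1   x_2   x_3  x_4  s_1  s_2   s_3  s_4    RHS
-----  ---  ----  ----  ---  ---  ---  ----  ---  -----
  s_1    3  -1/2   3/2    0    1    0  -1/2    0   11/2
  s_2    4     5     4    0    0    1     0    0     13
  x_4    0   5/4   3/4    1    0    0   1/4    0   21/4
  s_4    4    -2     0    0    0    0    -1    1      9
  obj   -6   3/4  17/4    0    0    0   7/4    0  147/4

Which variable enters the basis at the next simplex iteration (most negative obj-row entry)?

x_1

Negative obj-row entries: x_1: -6.
The most negative is -6 in column x_1, so x_1 enters.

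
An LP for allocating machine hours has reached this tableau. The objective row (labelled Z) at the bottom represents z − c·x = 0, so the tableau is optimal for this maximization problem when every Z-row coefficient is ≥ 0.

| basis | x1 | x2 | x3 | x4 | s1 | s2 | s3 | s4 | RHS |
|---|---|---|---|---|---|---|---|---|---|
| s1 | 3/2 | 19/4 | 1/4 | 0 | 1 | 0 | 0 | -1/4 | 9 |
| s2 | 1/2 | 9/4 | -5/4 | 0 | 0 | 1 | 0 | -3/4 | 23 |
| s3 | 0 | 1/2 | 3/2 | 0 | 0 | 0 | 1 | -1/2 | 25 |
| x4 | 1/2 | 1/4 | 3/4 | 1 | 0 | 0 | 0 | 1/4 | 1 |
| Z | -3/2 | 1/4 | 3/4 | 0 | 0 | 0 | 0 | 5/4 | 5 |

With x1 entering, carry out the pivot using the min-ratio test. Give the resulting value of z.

Ratio test on column x1 — row 1: 9/(3/2) = 6; row 2: 23/(1/2) = 46; row 3: entry 0 ≤ 0; row 4: 1/(1/2) = 2. Minimum is 2 at row 4 (x4 leaves); pivot element 1/2.
Pivot on row 4; the Z-row RHS becomes 5 − (-3/2)·2 = 8.

8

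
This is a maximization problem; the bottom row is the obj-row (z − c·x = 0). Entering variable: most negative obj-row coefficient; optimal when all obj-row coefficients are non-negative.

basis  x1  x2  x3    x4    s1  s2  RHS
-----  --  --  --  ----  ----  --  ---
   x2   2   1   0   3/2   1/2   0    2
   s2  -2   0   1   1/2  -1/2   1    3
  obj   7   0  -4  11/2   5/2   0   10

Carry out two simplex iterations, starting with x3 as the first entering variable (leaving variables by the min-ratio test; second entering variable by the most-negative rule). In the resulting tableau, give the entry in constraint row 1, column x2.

1/2

Ratio test on column x3 — row 1: entry 0 ≤ 0; row 2: 3/1 = 3. Minimum is 3 at row 2 (s2 leaves); pivot element 1.
Divide row 2 by 1; eliminate column x3 from the other rows.
Second iteration: most negative obj-row entry is -1 in column x1, so x1 enters.
Ratio test on column x1 — row 1: 2/2 = 1; row 2: entry -2 ≤ 0. Minimum is 1 at row 1 (x2 leaves); pivot element 2.
Divide row 1 by 2; eliminate column x1 from the other rows.
After both pivots, the entry at constraint row 1, column x2 is 1/2.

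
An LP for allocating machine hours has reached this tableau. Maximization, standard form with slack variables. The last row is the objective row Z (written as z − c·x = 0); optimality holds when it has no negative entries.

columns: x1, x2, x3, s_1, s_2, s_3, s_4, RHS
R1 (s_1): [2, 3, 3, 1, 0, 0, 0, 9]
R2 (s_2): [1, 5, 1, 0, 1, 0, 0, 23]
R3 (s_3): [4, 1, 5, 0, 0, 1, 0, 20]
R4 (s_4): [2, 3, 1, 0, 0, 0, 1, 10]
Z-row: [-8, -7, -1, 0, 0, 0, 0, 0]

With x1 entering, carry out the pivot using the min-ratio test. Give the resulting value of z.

Ratio test on column x1 — row 1: 9/2 = 9/2; row 2: 23/1 = 23; row 3: 20/4 = 5; row 4: 10/2 = 5. Minimum is 9/2 at row 1 (s_1 leaves); pivot element 2.
Pivot on row 1; the Z-row RHS becomes 0 − (-8)·(9/2) = 36.

36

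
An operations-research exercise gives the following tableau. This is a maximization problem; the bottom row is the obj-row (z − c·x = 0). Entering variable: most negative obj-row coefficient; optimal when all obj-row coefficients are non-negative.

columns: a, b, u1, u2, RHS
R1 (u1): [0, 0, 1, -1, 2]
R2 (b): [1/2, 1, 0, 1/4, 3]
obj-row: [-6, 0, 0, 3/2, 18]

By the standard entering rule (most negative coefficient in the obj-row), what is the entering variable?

a

Negative obj-row entries: a: -6.
The most negative is -6 in column a, so a enters.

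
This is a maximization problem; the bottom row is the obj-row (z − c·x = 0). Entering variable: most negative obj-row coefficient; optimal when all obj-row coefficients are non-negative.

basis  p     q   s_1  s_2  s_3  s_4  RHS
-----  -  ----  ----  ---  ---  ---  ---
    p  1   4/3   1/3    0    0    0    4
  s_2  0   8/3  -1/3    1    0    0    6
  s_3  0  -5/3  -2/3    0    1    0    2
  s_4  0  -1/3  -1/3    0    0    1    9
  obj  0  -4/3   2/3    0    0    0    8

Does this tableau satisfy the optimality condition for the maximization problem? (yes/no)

no

The obj-row has a negative entry -4/3 in column q, so it is not optimal.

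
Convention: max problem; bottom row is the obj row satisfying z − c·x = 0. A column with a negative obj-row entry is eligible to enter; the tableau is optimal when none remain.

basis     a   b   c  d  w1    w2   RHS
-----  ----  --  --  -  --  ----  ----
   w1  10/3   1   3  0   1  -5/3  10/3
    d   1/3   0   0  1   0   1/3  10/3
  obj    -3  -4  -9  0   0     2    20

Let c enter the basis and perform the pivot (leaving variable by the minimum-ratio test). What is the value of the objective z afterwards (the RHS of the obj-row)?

30

Ratio test on column c — row 1: (10/3)/3 = 10/9; row 2: entry 0 ≤ 0. Minimum is 10/9 at row 1 (w1 leaves); pivot element 3.
Pivot on row 1; the obj-row RHS becomes 20 − (-9)·(10/9) = 30.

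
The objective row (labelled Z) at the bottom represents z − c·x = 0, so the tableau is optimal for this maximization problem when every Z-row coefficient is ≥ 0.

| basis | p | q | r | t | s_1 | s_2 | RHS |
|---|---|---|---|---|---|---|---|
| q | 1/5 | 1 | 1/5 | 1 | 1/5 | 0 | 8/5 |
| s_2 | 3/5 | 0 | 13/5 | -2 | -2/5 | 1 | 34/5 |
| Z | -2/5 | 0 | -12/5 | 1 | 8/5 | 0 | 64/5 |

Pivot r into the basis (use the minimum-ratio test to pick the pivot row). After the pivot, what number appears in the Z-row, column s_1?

16/13

Ratio test on column r — row 1: (8/5)/(1/5) = 8; row 2: (34/5)/(13/5) = 34/13. Minimum is 34/13 at row 2 (s_2 leaves); pivot element 13/5.
Divide row 2 by 13/5; eliminate column r from the other rows.
Z-row update in column s_1: 8/5 − (-12/5)·(-2/13) = 16/13.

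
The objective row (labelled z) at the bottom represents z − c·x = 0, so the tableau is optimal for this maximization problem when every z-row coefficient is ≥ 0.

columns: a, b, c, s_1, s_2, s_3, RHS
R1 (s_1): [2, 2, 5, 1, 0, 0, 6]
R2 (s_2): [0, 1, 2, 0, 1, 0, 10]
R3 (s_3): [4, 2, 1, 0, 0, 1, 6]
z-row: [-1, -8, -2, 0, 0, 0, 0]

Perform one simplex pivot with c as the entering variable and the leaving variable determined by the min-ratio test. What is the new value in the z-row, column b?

Ratio test on column c — row 1: 6/5 = 6/5; row 2: 10/2 = 5; row 3: 6/1 = 6. Minimum is 6/5 at row 1 (s_1 leaves); pivot element 5.
Divide row 1 by 5; eliminate column c from the other rows.
z-row update in column b: -8 − (-2)·(2/5) = -36/5.

-36/5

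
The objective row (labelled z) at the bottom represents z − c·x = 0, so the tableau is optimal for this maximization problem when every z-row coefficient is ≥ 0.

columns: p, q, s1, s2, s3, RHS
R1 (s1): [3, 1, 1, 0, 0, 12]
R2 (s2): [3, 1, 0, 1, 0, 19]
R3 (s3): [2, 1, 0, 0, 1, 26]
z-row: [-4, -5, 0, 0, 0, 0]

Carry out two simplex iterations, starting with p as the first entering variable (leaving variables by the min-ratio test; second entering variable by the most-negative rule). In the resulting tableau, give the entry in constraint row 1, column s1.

1

Ratio test on column p — row 1: 12/3 = 4; row 2: 19/3 = 19/3; row 3: 26/2 = 13. Minimum is 4 at row 1 (s1 leaves); pivot element 3.
Divide row 1 by 3; eliminate column p from the other rows.
Second iteration: most negative z-row entry is -11/3 in column q, so q enters.
Ratio test on column q — row 1: 4/(1/3) = 12; row 2: entry 0 ≤ 0; row 3: 18/(1/3) = 54. Minimum is 12 at row 1 (p leaves); pivot element 1/3.
Divide row 1 by 1/3; eliminate column q from the other rows.
After both pivots, the entry at constraint row 1, column s1 is 1.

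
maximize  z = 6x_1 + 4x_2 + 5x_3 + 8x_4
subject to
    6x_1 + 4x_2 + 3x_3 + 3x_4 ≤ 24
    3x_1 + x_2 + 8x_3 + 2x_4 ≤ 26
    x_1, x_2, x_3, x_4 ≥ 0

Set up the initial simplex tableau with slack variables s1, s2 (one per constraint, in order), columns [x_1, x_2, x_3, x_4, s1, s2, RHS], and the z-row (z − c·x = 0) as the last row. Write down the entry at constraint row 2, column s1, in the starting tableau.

0

Slack s1 belongs to constraint 1; its column is the unit vector e_1, so the entry in row 2 is 0.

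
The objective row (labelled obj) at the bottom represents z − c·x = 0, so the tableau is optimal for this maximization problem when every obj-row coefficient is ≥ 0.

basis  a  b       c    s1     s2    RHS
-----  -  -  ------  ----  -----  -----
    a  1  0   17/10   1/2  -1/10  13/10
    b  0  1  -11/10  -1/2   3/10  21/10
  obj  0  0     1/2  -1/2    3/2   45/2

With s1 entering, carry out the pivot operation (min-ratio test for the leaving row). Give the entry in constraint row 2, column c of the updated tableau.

3/5

Ratio test on column s1 — row 1: (13/10)/(1/2) = 13/5; row 2: entry -1/2 ≤ 0. Minimum is 13/5 at row 1 (a leaves); pivot element 1/2.
Divide row 1 by 1/2; eliminate column s1 from the other rows.
Row 2 update in column c: -11/10 − (-1/2)·(17/5) = 3/5.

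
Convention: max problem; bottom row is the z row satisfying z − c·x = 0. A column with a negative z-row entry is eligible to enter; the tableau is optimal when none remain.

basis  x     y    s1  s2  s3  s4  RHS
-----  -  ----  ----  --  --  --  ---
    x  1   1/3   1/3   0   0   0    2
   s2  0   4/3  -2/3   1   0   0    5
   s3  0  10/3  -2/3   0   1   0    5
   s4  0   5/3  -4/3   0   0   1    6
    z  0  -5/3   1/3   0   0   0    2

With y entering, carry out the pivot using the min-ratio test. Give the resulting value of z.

Ratio test on column y — row 1: 2/(1/3) = 6; row 2: 5/(4/3) = 15/4; row 3: 5/(10/3) = 3/2; row 4: 6/(5/3) = 18/5. Minimum is 3/2 at row 3 (s3 leaves); pivot element 10/3.
Pivot on row 3; the z-row RHS becomes 2 − (-5/3)·(3/2) = 9/2.

9/2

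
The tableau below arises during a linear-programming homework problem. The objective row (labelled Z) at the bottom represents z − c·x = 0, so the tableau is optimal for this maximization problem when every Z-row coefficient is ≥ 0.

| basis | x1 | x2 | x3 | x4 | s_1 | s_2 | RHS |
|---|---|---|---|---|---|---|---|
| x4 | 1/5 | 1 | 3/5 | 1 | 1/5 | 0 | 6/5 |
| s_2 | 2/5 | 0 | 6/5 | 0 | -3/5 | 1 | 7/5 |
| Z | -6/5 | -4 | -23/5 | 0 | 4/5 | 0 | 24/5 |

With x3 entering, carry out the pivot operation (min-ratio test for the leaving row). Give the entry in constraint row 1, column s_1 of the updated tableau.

Ratio test on column x3 — row 1: (6/5)/(3/5) = 2; row 2: (7/5)/(6/5) = 7/6. Minimum is 7/6 at row 2 (s_2 leaves); pivot element 6/5.
Divide row 2 by 6/5; eliminate column x3 from the other rows.
Row 1 update in column s_1: 1/5 − (3/5)·(-1/2) = 1/2.

1/2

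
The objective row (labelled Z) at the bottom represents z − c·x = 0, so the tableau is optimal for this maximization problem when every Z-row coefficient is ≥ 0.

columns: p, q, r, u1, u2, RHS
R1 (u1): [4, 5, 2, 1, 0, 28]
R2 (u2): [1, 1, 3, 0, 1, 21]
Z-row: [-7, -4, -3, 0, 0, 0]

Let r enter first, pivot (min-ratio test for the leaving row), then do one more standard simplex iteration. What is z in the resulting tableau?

Ratio test on column r — row 1: 28/2 = 14; row 2: 21/3 = 7. Minimum is 7 at row 2 (u2 leaves); pivot element 3.
Pivot on row 2; the Z-row RHS becomes 0 − (-3)·7 = 21.
Next entering variable (most negative Z-row entry -6): p.
Ratio test on column p — row 1: 14/(10/3) = 21/5; row 2: 7/(1/3) = 21. Minimum is 21/5 at row 1 (u1 leaves); pivot element 10/3.
After the second pivot the Z-row RHS is 21 − (-6)·(21/5) = 231/5.

231/5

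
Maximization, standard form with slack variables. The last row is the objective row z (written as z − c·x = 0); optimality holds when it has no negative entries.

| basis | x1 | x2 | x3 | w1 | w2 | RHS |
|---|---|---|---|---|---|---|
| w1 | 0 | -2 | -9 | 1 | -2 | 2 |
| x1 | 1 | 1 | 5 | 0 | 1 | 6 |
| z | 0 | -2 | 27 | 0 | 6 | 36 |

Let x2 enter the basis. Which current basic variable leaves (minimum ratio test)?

Column x2 entries and ratios — w1: -2 ≤ 0, skip; x1: 6/1 = 6.
Smallest ratio is 6 in the row of x1, so x1 leaves.

x1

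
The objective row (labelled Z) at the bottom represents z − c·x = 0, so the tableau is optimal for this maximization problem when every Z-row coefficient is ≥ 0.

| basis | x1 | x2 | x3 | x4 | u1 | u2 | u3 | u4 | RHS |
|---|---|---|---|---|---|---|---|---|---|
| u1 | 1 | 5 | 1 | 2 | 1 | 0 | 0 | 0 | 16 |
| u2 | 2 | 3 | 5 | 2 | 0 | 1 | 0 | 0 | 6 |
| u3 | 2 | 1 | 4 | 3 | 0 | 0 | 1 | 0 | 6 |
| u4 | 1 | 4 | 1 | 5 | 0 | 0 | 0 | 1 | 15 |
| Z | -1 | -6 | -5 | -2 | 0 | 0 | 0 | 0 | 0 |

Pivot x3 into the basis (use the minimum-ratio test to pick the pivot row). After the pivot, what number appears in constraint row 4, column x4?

23/5

Ratio test on column x3 — row 1: 16/1 = 16; row 2: 6/5 = 6/5; row 3: 6/4 = 3/2; row 4: 15/1 = 15. Minimum is 6/5 at row 2 (u2 leaves); pivot element 5.
Divide row 2 by 5; eliminate column x3 from the other rows.
Row 4 update in column x4: 5 − 1·(2/5) = 23/5.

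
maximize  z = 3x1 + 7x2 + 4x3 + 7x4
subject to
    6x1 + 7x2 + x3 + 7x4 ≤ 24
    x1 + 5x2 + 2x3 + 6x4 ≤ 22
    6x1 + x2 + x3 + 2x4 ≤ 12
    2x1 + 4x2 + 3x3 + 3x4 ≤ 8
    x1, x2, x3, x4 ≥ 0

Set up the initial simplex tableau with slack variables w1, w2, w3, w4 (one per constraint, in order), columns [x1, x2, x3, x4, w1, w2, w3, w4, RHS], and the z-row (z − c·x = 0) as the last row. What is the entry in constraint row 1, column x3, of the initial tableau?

1

Constraint 1 has coefficient 1 on x3.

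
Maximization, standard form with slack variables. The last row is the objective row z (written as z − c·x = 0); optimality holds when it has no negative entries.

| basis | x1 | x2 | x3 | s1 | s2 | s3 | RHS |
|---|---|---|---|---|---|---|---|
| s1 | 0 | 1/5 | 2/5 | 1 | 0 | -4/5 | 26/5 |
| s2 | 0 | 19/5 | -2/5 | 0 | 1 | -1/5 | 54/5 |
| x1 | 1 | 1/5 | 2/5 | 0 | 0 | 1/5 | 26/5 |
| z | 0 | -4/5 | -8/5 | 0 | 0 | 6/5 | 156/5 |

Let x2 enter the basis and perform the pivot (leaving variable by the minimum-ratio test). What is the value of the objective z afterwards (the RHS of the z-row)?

636/19

Ratio test on column x2 — row 1: (26/5)/(1/5) = 26; row 2: (54/5)/(19/5) = 54/19; row 3: (26/5)/(1/5) = 26. Minimum is 54/19 at row 2 (s2 leaves); pivot element 19/5.
Pivot on row 2; the z-row RHS becomes 156/5 − (-4/5)·(54/19) = 636/19.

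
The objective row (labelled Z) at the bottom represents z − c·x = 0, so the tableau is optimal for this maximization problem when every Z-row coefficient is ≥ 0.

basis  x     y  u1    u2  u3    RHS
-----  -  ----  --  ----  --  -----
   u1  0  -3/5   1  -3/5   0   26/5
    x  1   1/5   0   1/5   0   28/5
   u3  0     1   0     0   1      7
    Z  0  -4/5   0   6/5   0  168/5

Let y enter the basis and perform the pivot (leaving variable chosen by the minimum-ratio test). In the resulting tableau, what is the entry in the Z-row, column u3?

Ratio test on column y — row 1: entry -3/5 ≤ 0; row 2: (28/5)/(1/5) = 28; row 3: 7/1 = 7. Minimum is 7 at row 3 (u3 leaves); pivot element 1.
Divide row 3 by 1; eliminate column y from the other rows.
Z-row update in column u3: 0 − (-4/5)·1 = 4/5.

4/5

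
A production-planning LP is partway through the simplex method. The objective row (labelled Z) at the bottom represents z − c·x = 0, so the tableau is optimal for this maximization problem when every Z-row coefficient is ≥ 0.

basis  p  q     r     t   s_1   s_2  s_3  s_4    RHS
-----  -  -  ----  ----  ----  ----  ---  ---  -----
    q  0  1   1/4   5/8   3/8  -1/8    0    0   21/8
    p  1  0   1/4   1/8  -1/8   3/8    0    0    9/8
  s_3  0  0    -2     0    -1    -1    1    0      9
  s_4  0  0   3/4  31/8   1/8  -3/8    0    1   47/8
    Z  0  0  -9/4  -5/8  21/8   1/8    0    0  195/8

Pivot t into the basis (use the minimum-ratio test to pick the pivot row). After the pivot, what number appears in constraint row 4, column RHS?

47/31

Ratio test on column t — row 1: (21/8)/(5/8) = 21/5; row 2: (9/8)/(1/8) = 9; row 3: entry 0 ≤ 0; row 4: (47/8)/(31/8) = 47/31. Minimum is 47/31 at row 4 (s_4 leaves); pivot element 31/8.
Divide row 4 by 31/8; eliminate column t from the other rows.
In the new row 4, the RHS entry is the old entry divided by the pivot: (47/8)/(31/8) = 47/31.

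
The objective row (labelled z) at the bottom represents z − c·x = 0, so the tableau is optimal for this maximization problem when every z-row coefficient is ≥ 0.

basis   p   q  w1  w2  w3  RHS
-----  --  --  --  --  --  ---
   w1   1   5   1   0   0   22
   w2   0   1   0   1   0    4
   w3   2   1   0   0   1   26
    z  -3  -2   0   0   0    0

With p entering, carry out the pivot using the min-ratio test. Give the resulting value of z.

Ratio test on column p — row 1: 22/1 = 22; row 2: entry 0 ≤ 0; row 3: 26/2 = 13. Minimum is 13 at row 3 (w3 leaves); pivot element 2.
Pivot on row 3; the z-row RHS becomes 0 − (-3)·13 = 39.

39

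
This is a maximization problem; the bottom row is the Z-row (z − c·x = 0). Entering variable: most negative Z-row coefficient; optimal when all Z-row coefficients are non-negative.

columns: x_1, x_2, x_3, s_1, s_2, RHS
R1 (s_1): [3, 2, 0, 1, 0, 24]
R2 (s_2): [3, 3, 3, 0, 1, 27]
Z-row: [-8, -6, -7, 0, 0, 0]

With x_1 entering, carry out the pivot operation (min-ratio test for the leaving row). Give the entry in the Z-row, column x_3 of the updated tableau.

-7

Ratio test on column x_1 — row 1: 24/3 = 8; row 2: 27/3 = 9. Minimum is 8 at row 1 (s_1 leaves); pivot element 3.
Divide row 1 by 3; eliminate column x_1 from the other rows.
Z-row update in column x_3: -7 − (-8)·0 = -7.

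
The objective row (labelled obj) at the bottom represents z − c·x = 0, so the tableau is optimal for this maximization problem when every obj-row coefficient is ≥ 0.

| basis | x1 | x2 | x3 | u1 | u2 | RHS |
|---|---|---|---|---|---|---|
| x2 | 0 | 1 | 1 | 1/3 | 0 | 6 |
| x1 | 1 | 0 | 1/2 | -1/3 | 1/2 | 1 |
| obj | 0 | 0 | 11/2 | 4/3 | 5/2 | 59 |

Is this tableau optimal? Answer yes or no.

yes

Every obj-row coefficient is ≥ 0, so the tableau is optimal.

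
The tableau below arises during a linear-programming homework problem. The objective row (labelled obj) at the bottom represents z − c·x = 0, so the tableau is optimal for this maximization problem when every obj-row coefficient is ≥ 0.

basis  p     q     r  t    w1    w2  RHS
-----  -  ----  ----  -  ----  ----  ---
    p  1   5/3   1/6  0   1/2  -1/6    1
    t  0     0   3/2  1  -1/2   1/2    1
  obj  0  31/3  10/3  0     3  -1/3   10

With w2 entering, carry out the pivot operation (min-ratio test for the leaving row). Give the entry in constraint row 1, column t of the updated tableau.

Ratio test on column w2 — row 1: entry -1/6 ≤ 0; row 2: 1/(1/2) = 2. Minimum is 2 at row 2 (t leaves); pivot element 1/2.
Divide row 2 by 1/2; eliminate column w2 from the other rows.
Row 1 update in column t: 0 − (-1/6)·2 = 1/3.

1/3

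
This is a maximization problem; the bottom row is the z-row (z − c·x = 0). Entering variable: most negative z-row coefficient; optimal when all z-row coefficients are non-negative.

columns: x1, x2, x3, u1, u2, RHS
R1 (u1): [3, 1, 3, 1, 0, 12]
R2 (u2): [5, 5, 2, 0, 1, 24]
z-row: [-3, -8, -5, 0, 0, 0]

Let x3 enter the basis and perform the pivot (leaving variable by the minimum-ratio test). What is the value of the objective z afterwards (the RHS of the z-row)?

20

Ratio test on column x3 — row 1: 12/3 = 4; row 2: 24/2 = 12. Minimum is 4 at row 1 (u1 leaves); pivot element 3.
Pivot on row 1; the z-row RHS becomes 0 − (-5)·4 = 20.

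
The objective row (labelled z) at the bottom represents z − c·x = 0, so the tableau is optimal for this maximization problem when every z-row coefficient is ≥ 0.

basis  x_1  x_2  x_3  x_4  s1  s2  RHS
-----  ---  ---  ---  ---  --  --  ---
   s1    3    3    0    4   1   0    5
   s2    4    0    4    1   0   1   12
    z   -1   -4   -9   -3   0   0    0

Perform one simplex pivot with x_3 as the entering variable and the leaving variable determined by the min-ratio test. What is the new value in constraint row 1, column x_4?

Ratio test on column x_3 — row 1: entry 0 ≤ 0; row 2: 12/4 = 3. Minimum is 3 at row 2 (s2 leaves); pivot element 4.
Divide row 2 by 4; eliminate column x_3 from the other rows.
Row 1 update in column x_4: 4 − 0·(1/4) = 4.

4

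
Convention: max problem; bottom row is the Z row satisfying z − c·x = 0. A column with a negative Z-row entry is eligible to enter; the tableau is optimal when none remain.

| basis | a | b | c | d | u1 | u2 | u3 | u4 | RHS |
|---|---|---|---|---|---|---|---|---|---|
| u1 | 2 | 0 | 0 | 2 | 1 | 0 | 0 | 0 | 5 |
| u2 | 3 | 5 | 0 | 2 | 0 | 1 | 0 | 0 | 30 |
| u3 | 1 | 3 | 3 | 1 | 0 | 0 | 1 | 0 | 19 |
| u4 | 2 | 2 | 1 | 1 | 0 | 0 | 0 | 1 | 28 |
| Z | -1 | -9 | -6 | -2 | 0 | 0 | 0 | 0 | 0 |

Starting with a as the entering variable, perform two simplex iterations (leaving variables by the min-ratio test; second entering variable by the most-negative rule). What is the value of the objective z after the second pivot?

43

Ratio test on column a — row 1: 5/2 = 5/2; row 2: 30/3 = 10; row 3: 19/1 = 19; row 4: 28/2 = 14. Minimum is 5/2 at row 1 (u1 leaves); pivot element 2.
Pivot on row 1; the Z-row RHS becomes 0 − (-1)·(5/2) = 5/2.
Next entering variable (most negative Z-row entry -9): b.
Ratio test on column b — row 1: entry 0 ≤ 0; row 2: (45/2)/5 = 9/2; row 3: (33/2)/3 = 11/2; row 4: 23/2 = 23/2. Minimum is 9/2 at row 2 (u2 leaves); pivot element 5.
After the second pivot the Z-row RHS is 5/2 − (-9)·(9/2) = 43.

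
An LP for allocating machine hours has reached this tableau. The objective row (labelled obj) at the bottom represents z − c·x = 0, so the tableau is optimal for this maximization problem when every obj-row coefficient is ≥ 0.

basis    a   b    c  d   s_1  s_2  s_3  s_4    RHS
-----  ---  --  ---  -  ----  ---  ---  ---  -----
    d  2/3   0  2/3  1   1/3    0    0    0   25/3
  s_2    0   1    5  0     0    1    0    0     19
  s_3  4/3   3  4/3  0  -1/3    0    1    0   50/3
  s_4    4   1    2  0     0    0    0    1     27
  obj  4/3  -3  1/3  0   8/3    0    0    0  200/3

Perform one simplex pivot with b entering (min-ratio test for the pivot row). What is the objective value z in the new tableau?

250/3

Ratio test on column b — row 1: entry 0 ≤ 0; row 2: 19/1 = 19; row 3: (50/3)/3 = 50/9; row 4: 27/1 = 27. Minimum is 50/9 at row 3 (s_3 leaves); pivot element 3.
Pivot on row 3; the obj-row RHS becomes 200/3 − (-3)·(50/9) = 250/3.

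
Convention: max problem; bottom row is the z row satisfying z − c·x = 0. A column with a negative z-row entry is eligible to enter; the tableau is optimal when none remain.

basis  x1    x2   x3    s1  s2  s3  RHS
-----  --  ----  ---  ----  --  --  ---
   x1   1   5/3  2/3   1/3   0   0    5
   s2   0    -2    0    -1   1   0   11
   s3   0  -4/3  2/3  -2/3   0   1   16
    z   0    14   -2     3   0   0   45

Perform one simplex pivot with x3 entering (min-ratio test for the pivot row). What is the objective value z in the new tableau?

Ratio test on column x3 — row 1: 5/(2/3) = 15/2; row 2: entry 0 ≤ 0; row 3: 16/(2/3) = 24. Minimum is 15/2 at row 1 (x1 leaves); pivot element 2/3.
Pivot on row 1; the z-row RHS becomes 45 − (-2)·(15/2) = 60.

60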